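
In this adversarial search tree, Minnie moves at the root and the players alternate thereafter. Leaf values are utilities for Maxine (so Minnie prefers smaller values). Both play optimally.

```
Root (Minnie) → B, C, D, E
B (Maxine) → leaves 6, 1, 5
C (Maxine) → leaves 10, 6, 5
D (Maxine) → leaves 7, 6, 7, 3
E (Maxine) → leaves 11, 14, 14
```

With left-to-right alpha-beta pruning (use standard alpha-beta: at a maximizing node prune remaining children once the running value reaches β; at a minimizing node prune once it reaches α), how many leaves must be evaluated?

6

B [α=-∞,β=+∞]: v=6
C [α=-∞,β=6]: v=10 after child 1 ≥ β → β-cutoff, skip 2
D [α=-∞,β=6]: v=7 after child 1 ≥ β → β-cutoff, skip 3
E [α=-∞,β=6]: v=11 after child 1 ≥ β → β-cutoff, skip 2
Root [α=-∞,β=+∞]: v=6
Leaves evaluated: 6 of 13.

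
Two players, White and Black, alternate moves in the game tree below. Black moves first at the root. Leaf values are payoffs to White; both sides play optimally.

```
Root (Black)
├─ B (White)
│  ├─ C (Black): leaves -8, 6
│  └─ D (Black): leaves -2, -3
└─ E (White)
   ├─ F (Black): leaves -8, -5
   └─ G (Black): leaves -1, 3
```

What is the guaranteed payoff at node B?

-3

C: min(-8, 6) = -8
D: min(-2, -3) = -3
B: max(-8, -3) = -3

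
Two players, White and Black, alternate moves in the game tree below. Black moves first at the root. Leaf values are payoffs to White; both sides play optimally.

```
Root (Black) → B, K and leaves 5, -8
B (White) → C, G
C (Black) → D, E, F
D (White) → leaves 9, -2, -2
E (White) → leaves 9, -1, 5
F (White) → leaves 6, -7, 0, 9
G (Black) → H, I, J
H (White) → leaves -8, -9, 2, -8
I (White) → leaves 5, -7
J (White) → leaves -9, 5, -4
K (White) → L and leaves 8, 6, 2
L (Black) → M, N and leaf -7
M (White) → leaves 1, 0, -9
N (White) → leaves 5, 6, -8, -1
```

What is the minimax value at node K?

M: max(1, 0, -9) = 1
N: max(5, 6, -8, -1) = 6
L: min(1, 6, -7) = -7
K: max(-7, 8, 6, 2) = 8

8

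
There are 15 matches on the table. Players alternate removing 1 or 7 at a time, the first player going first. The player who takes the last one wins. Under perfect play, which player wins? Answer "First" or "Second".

Positions where the player to move wins (W) vs loses (L):
i:   0  1  2  3  4  5  6  7  8  9 10 11 12 13 14 15
     L  W  L  W  L  W  L  W  L  W  L  W  L  W  L  W
Position 15 is W, so the first player wins.

First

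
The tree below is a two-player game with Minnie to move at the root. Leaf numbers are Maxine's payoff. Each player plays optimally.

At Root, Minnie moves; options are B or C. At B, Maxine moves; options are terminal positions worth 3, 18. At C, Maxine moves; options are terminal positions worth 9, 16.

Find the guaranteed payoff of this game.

16

B (Maxine): max(3, 18) = 18
C (Maxine): max(9, 16) = 16
Root (Minnie): min(18, 16) = 16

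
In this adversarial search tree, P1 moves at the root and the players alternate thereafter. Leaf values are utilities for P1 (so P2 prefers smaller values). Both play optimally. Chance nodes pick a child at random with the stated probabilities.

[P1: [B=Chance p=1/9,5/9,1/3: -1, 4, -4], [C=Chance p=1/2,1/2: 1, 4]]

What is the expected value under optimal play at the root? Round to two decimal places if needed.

B (Chance): 1/9·-1 + 5/9·4 + 1/3·-4 = 0.78
C (Chance): 1/2·1 + 1/2·4 = 2.5
Root (P1): max(0.78, 2.5) = 2.5

2.5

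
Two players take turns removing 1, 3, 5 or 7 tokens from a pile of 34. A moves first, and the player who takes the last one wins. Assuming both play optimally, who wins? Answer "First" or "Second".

Mark each pile size as W (mover wins) or L (mover loses):
i:   0  1  2  3  4  5  6  7  8  9 10 11 12 13 14 15 16 17 18 19 20 21 22 23 24 25 26 27 28 29 30 31 32 33 34
     L  W  L  W  L  W  L  W  L  W  L  W  L  W  L  W  L  W  L  W  L  W  L  W  L  W  L  W  L  W  L  W  L  W  L
Position 34 is L, so the second player wins.

Second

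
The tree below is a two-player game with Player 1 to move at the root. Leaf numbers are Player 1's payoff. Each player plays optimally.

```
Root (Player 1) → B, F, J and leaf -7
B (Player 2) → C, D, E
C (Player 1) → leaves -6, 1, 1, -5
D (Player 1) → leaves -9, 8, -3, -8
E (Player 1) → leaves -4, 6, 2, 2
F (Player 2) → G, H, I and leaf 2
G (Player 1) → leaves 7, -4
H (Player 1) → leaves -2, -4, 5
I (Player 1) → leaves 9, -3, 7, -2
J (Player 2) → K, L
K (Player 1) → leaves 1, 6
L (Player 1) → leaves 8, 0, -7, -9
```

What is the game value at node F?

G: max(7, -4) = 7
H: max(-2, -4, 5) = 5
I: max(9, -3, 7, -2) = 9
F: min(7, 5, 9, 2) = 2

2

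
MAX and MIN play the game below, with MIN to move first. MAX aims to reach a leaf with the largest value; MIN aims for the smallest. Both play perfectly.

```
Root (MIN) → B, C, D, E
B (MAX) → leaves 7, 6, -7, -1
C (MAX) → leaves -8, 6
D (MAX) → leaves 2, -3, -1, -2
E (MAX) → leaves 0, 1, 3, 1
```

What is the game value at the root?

B (MAX): max(7, 6, -7, -1) = 7
C (MAX): max(-8, 6) = 6
D (MAX): max(2, -3, -1, -2) = 2
E (MAX): max(0, 1, 3, 1) = 3
Root (MIN): min(7, 6, 2, 3) = 2

2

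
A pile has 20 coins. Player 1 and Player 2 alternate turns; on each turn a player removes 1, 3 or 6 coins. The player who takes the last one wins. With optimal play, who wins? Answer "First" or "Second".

Mark each pile size as W (mover wins) or L (mover loses):
i:   0  1  2  3  4  5  6  7  8  9 10 11 12 13 14 15 16 17 18 19 20
     L  W  L  W  L  W  W  W  W  L  W  L  W  L  W  W  W  W  L  W  L
Position 20 is L, so the second player wins.

Second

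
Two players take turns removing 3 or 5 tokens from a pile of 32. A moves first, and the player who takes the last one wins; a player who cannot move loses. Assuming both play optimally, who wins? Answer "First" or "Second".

Second

Mark each pile size as W (mover wins) or L (mover loses):
i:   0  1  2  3  4  5  6  7  8  9 10 11 12 13 14 15 16 17 18 19 20 21 22 23 24 25 26 27 28 29 30 31 32
     L  L  L  W  W  W  W  W  L  L  L  W  W  W  W  W  L  L  L  W  W  W  W  W  L  L  L  W  W  W  W  W  L
Position 32 is L, so the second player wins.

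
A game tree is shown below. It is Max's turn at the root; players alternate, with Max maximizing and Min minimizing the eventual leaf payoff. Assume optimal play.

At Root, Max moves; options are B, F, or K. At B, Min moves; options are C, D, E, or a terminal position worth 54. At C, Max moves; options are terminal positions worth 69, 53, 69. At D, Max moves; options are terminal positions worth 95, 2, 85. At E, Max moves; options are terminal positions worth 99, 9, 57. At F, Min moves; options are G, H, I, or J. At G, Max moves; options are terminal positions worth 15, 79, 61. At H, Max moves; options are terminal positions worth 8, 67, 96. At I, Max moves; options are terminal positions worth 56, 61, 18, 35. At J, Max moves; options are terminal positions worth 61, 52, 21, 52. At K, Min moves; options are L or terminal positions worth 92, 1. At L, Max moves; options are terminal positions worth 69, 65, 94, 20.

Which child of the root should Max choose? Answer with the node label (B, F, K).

F

C (Max): max(69, 53, 69) = 69
D (Max): max(95, 2, 85) = 95
E (Max): max(99, 9, 57) = 99
B (Min): min(69, 95, 99, 54) = 54
G (Max): max(15, 79, 61) = 79
H (Max): max(8, 67, 96) = 96
I (Max): max(56, 61, 18, 35) = 61
J (Max): max(61, 52, 21, 52) = 61
F (Min): min(79, 96, 61, 61) = 61
L (Max): max(69, 65, 94, 20) = 94
K (Min): min(94, 92, 1) = 1
Root (Max): max(54, 61, 1) = 61
Max picks the child with the highest value: F (value 61).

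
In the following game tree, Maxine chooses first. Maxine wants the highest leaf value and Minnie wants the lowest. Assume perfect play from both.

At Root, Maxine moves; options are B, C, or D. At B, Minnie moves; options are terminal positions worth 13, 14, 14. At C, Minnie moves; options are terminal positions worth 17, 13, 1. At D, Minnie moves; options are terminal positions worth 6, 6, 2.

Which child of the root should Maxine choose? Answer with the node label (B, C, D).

B

B (Minnie): min(13, 14, 14) = 13
C (Minnie): min(17, 13, 1) = 1
D (Minnie): min(6, 6, 2) = 2
Root (Maxine): max(13, 1, 2) = 13
Maxine picks the child with the highest value: B (value 13).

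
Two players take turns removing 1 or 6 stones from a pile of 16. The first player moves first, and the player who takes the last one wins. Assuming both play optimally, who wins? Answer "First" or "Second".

Second

Positions where the player to move wins (W) vs loses (L):
i:   0  1  2  3  4  5  6  7  8  9 10 11 12 13 14 15 16
     L  W  L  W  L  W  W  L  W  L  W  L  W  W  L  W  L
Position 16 is L, so the second player wins.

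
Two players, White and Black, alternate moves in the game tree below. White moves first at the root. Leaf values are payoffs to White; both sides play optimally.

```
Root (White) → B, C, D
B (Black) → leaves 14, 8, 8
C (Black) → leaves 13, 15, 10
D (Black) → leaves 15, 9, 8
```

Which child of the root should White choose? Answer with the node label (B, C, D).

C

B (Black): min(14, 8, 8) = 8
C (Black): min(13, 15, 10) = 10
D (Black): min(15, 9, 8) = 8
Root (White): max(8, 10, 8) = 10
White picks the child with the highest value: C (value 10).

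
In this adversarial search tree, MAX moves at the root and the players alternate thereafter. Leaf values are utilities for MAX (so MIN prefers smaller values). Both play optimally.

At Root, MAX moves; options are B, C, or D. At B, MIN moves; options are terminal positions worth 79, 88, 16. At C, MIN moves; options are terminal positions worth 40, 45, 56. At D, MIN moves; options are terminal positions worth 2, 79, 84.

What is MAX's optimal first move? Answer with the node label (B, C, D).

C

B (MIN): min(79, 88, 16) = 16
C (MIN): min(40, 45, 56) = 40
D (MIN): min(2, 79, 84) = 2
Root (MAX): max(16, 40, 2) = 40
MAX picks the child with the highest value: C (value 40).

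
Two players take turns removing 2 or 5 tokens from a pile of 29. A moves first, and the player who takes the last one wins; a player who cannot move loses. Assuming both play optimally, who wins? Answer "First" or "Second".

Compute winning (W) and losing (L) positions by backward induction:
i:   0  1  2  3  4  5  6  7  8  9 10 11 12 13 14 15 16 17 18 19 20 21 22 23 24 25 26 27 28 29
     L  L  W  W  L  W  W  L  L  W  W  L  W  W  L  L  W  W  L  W  W  L  L  W  W  L  W  W  L  L
Position 29 is L, so the second player wins.

Second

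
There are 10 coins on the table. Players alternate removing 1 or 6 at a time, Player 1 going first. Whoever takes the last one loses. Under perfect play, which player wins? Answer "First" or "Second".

Positions where the player to move wins (W) vs loses (L):
i:   0  1  2  3  4  5  6  7  8  9 10
     W  L  W  L  W  L  W  W  L  W  L
Position 10 is L, so the second player wins.

Second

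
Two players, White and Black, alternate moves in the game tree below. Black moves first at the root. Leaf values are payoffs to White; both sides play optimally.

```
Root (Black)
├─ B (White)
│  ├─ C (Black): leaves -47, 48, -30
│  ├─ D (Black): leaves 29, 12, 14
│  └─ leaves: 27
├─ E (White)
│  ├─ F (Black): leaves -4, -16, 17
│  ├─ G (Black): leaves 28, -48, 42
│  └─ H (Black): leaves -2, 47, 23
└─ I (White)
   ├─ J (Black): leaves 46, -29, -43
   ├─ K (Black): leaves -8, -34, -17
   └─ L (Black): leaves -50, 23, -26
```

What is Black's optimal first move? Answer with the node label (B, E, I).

I

C (Black): min(-47, 48, -30) = -47
D (Black): min(29, 12, 14) = 12
B (White): max(-47, 12, 27) = 27
F (Black): min(-4, -16, 17) = -16
G (Black): min(28, -48, 42) = -48
H (Black): min(-2, 47, 23) = -2
E (White): max(-16, -48, -2) = -2
J (Black): min(46, -29, -43) = -43
K (Black): min(-8, -34, -17) = -34
L (Black): min(-50, 23, -26) = -50
I (White): max(-43, -34, -50) = -34
Root (Black): min(27, -2, -34) = -34
Black picks the child with the lowest value: I (value -34).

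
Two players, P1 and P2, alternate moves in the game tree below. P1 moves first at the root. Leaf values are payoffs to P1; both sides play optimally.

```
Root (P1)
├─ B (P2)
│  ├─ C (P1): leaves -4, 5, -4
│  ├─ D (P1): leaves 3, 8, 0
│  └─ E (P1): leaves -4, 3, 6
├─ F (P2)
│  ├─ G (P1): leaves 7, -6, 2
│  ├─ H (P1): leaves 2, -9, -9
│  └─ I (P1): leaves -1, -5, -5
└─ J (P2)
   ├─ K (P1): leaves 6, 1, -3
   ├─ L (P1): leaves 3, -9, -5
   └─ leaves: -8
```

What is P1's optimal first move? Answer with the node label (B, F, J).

C (P1): max(-4, 5, -4) = 5
D (P1): max(3, 8, 0) = 8
E (P1): max(-4, 3, 6) = 6
B (P2): min(5, 8, 6) = 5
G (P1): max(7, -6, 2) = 7
H (P1): max(2, -9, -9) = 2
I (P1): max(-1, -5, -5) = -1
F (P2): min(7, 2, -1) = -1
K (P1): max(6, 1, -3) = 6
L (P1): max(3, -9, -5) = 3
J (P2): min(6, 3, -8) = -8
Root (P1): max(5, -1, -8) = 5
P1 picks the child with the highest value: B (value 5).

B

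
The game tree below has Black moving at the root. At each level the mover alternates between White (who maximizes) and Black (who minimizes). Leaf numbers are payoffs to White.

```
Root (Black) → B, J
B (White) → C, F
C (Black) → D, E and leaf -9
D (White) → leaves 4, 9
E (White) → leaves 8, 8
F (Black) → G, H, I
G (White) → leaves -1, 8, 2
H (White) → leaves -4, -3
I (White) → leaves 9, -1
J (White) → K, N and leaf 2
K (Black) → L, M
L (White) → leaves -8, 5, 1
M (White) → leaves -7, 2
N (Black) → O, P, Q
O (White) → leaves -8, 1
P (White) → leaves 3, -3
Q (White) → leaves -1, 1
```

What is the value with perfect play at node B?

D: max(4, 9) = 9
E: max(8, 8) = 8
C: min(9, 8, -9) = -9
G: max(-1, 8, 2) = 8
H: max(-4, -3) = -3
I: max(9, -1) = 9
F: min(8, -3, 9) = -3
B: max(-9, -3) = -3

-3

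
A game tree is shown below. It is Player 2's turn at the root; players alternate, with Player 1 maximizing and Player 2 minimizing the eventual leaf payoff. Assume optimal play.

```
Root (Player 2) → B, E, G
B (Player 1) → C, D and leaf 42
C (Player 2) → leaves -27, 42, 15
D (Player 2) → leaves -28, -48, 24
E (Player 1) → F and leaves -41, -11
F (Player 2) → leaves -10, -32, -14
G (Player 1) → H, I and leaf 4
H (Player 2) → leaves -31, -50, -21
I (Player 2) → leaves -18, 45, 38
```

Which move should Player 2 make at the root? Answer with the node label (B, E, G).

C (Player 2): min(-27, 42, 15) = -27
D (Player 2): min(-28, -48, 24) = -48
B (Player 1): max(-27, -48, 42) = 42
F (Player 2): min(-10, -32, -14) = -32
E (Player 1): max(-32, -41, -11) = -11
H (Player 2): min(-31, -50, -21) = -50
I (Player 2): min(-18, 45, 38) = -18
G (Player 1): max(-50, -18, 4) = 4
Root (Player 2): min(42, -11, 4) = -11
Player 2 picks the child with the lowest value: E (value -11).

E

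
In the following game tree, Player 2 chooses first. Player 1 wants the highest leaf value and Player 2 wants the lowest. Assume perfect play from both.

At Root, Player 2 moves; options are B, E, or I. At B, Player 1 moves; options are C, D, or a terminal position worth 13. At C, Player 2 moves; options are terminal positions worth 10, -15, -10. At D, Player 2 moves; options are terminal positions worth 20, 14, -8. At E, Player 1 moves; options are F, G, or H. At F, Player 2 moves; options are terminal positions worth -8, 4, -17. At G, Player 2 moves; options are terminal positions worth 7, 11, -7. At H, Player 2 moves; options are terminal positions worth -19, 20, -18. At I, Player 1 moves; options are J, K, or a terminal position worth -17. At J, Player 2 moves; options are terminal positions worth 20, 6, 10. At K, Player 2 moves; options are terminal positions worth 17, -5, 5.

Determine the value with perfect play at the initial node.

-7

C (Player 2): min(10, -15, -10) = -15
D (Player 2): min(20, 14, -8) = -8
B (Player 1): max(-15, -8, 13) = 13
F (Player 2): min(-8, 4, -17) = -17
G (Player 2): min(7, 11, -7) = -7
H (Player 2): min(-19, 20, -18) = -19
E (Player 1): max(-17, -7, -19) = -7
J (Player 2): min(20, 6, 10) = 6
K (Player 2): min(17, -5, 5) = -5
I (Player 1): max(6, -5, -17) = 6
Root (Player 2): min(13, -7, 6) = -7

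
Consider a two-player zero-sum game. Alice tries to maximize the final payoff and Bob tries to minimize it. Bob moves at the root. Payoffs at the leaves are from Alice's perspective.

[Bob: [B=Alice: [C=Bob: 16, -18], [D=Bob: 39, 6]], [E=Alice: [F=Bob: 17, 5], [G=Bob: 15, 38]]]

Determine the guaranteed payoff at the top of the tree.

6

C (Bob): min(16, -18) = -18
D (Bob): min(39, 6) = 6
B (Alice): max(-18, 6) = 6
F (Bob): min(17, 5) = 5
G (Bob): min(15, 38) = 15
E (Alice): max(5, 15) = 15
Root (Bob): min(6, 15) = 6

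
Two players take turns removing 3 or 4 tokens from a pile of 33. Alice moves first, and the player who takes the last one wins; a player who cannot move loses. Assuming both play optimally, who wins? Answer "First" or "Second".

Positions where the player to move wins (W) vs loses (L):
i:   0  1  2  3  4  5  6  7  8  9 10 11 12 13 14 15 16 17 18 19 20 21 22 23 24 25 26 27 28 29 30 31 32 33
     L  L  L  W  W  W  W  L  L  L  W  W  W  W  L  L  L  W  W  W  W  L  L  L  W  W  W  W  L  L  L  W  W  W
Position 33 is W, so the first player wins.

First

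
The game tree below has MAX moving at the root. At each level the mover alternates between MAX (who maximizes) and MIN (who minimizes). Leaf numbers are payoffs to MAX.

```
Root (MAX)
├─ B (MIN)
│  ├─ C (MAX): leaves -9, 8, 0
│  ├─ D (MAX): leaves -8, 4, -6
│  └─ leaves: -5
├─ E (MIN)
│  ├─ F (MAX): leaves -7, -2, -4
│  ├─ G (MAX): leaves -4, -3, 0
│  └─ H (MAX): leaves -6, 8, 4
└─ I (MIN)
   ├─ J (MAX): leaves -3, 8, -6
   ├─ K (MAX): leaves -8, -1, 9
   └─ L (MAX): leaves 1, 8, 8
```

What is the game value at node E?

-2

F: max(-7, -2, -4) = -2
G: max(-4, -3, 0) = 0
H: max(-6, 8, 4) = 8
E: min(-2, 0, 8) = -2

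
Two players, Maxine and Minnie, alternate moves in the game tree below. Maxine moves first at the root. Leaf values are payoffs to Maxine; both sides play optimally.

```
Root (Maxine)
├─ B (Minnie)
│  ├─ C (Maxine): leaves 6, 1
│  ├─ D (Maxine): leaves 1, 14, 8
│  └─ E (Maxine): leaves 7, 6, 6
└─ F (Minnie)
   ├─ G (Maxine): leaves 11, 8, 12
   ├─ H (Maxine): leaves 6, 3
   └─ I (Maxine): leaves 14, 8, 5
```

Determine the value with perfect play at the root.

C (Maxine): max(6, 1) = 6
D (Maxine): max(1, 14, 8) = 14
E (Maxine): max(7, 6, 6) = 7
B (Minnie): min(6, 14, 7) = 6
G (Maxine): max(11, 8, 12) = 12
H (Maxine): max(6, 3) = 6
I (Maxine): max(14, 8, 5) = 14
F (Minnie): min(12, 6, 14) = 6
Root (Maxine): max(6, 6) = 6

6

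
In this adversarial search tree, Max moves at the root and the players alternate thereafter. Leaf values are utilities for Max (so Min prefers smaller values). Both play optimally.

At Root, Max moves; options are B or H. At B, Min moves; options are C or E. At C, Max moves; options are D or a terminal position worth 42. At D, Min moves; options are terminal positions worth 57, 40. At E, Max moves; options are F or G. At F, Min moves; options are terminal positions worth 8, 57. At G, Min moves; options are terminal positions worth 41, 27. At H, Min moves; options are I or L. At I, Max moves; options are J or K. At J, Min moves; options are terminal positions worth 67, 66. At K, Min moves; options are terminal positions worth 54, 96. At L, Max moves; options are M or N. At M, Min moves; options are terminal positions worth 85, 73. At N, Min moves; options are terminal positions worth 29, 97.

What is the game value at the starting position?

66

D (Min): min(57, 40) = 40
C (Max): max(40, 42) = 42
F (Min): min(8, 57) = 8
G (Min): min(41, 27) = 27
E (Max): max(8, 27) = 27
B (Min): min(42, 27) = 27
J (Min): min(67, 66) = 66
K (Min): min(54, 96) = 54
I (Max): max(66, 54) = 66
M (Min): min(85, 73) = 73
N (Min): min(29, 97) = 29
L (Max): max(73, 29) = 73
H (Min): min(66, 73) = 66
Root (Max): max(27, 66) = 66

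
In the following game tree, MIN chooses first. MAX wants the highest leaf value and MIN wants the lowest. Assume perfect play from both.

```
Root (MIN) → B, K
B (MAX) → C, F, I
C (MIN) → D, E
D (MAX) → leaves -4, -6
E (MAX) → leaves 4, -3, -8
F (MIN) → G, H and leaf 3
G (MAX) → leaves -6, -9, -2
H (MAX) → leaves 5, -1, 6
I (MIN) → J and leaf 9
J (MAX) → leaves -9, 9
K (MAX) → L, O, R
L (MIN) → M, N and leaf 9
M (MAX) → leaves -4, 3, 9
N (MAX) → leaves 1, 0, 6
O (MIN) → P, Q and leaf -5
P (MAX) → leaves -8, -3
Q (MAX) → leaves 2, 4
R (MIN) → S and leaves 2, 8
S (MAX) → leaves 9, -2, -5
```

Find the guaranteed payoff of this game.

6

D (MAX): max(-4, -6) = -4
E (MAX): max(4, -3, -8) = 4
C (MIN): min(-4, 4) = -4
G (MAX): max(-6, -9, -2) = -2
H (MAX): max(5, -1, 6) = 6
F (MIN): min(-2, 6, 3) = -2
J (MAX): max(-9, 9) = 9
I (MIN): min(9, 9) = 9
B (MAX): max(-4, -2, 9) = 9
M (MAX): max(-4, 3, 9) = 9
N (MAX): max(1, 0, 6) = 6
L (MIN): min(9, 6, 9) = 6
P (MAX): max(-8, -3) = -3
Q (MAX): max(2, 4) = 4
O (MIN): min(-3, 4, -5) = -5
S (MAX): max(9, -2, -5) = 9
R (MIN): min(9, 2, 8) = 2
K (MAX): max(6, -5, 2) = 6
Root (MIN): min(9, 6) = 6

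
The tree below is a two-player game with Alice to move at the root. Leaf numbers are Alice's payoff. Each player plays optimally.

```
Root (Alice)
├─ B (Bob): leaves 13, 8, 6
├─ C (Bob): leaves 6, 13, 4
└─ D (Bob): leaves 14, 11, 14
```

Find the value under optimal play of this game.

B (Bob): min(13, 8, 6) = 6
C (Bob): min(6, 13, 4) = 4
D (Bob): min(14, 11, 14) = 11
Root (Alice): max(6, 4, 11) = 11

11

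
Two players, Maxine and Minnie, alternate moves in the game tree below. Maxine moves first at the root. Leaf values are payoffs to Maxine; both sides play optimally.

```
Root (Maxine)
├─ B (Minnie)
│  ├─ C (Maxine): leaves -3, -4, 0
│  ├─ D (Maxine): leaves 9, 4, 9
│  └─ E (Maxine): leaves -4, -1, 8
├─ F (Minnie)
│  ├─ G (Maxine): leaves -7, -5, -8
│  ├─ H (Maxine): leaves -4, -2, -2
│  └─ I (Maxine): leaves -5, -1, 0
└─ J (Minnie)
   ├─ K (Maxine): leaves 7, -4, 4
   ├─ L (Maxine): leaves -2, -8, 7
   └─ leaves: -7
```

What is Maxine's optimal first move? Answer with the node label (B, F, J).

C (Maxine): max(-3, -4, 0) = 0
D (Maxine): max(9, 4, 9) = 9
E (Maxine): max(-4, -1, 8) = 8
B (Minnie): min(0, 9, 8) = 0
G (Maxine): max(-7, -5, -8) = -5
H (Maxine): max(-4, -2, -2) = -2
I (Maxine): max(-5, -1, 0) = 0
F (Minnie): min(-5, -2, 0) = -5
K (Maxine): max(7, -4, 4) = 7
L (Maxine): max(-2, -8, 7) = 7
J (Minnie): min(7, 7, -7) = -7
Root (Maxine): max(0, -5, -7) = 0
Maxine picks the child with the highest value: B (value 0).

B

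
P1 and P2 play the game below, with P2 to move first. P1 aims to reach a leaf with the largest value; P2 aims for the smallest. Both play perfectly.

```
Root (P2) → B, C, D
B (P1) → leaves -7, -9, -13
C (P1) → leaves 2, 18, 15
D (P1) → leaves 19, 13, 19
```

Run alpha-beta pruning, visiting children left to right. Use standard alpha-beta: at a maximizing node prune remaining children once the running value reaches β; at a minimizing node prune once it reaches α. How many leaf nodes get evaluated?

5

B [α=-∞,β=+∞]: v=-7
C [α=-∞,β=-7]: v=2 after child 1 ≥ β → β-cutoff, skip 2
D [α=-∞,β=-7]: v=19 after child 1 ≥ β → β-cutoff, skip 2
Root [α=-∞,β=+∞]: v=-7
Leaves evaluated: 5 of 9.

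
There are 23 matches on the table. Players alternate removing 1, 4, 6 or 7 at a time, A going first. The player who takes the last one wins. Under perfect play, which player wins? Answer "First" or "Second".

Second

W/L table (W = player to move can force a win):
i:   0  1  2  3  4  5  6  7  8  9 10 11 12 13 14 15 16 17 18 19 20 21 22 23
     L  W  L  W  W  L  W  W  W  W  L  W  W  L  W  L  W  W  L  W  W  W  W  L
Position 23 is L, so the second player wins.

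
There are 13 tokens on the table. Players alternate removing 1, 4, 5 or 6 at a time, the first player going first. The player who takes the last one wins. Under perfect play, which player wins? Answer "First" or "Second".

i:   0  1  2  3  4  5  6  7  8  9 10 11 12 13
     L  W  L  W  W  W  W  W  W  L  W  L  W  W
Position 13 is W, so the first player wins.

First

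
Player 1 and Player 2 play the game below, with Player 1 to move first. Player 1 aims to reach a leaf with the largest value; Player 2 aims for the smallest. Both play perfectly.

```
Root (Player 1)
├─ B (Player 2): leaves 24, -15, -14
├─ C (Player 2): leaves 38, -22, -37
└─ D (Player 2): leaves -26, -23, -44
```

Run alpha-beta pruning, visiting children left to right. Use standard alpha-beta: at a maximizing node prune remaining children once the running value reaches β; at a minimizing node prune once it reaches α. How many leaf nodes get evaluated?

6

B [α=-∞,β=+∞]: v=-15
C [α=-15,β=+∞]: v=-22 after child 2 ≤ α → α-cutoff, skip 1
D [α=-15,β=+∞]: v=-26 after child 1 ≤ α → α-cutoff, skip 2
Root [α=-∞,β=+∞]: v=-15
Leaves evaluated: 6 of 9.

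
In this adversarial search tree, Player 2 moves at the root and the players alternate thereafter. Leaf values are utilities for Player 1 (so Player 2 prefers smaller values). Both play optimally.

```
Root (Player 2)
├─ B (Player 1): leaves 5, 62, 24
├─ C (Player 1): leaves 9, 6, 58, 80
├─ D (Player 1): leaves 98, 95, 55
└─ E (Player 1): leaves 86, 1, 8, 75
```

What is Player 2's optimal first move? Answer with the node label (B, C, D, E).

B

B (Player 1): max(5, 62, 24) = 62
C (Player 1): max(9, 6, 58, 80) = 80
D (Player 1): max(98, 95, 55) = 98
E (Player 1): max(86, 1, 8, 75) = 86
Root (Player 2): min(62, 80, 98, 86) = 62
Player 2 picks the child with the lowest value: B (value 62).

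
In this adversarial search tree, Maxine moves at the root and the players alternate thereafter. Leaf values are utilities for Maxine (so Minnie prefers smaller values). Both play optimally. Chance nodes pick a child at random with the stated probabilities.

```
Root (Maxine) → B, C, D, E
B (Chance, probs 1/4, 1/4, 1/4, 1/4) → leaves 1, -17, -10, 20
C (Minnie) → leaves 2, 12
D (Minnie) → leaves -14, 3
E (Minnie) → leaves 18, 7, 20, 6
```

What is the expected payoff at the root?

6

B (Chance): 1/4·1 + 1/4·-17 + 1/4·-10 + 1/4·20 = -1.5
C (Minnie): min(2, 12) = 2
D (Minnie): min(-14, 3) = -14
E (Minnie): min(18, 7, 20, 6) = 6
Root (Maxine): max(-1.5, 2, -14, 6) = 6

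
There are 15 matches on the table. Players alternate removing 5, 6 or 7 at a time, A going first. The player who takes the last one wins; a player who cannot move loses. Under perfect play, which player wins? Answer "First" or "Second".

Compute winning (W) and losing (L) positions by backward induction:
i:   0  1  2  3  4  5  6  7  8  9 10 11 12 13 14 15
     L  L  L  L  L  W  W  W  W  W  W  W  L  L  L  L
Position 15 is L, so the second player wins.

Second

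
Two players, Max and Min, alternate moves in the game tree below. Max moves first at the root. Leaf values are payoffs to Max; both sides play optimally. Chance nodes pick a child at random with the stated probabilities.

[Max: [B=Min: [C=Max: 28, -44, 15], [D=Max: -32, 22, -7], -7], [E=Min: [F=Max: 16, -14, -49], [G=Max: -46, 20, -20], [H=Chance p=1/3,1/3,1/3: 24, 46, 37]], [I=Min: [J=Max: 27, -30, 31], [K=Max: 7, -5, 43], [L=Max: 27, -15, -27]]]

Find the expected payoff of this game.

27

C (Max): max(28, -44, 15) = 28
D (Max): max(-32, 22, -7) = 22
B (Min): min(28, 22, -7) = -7
F (Max): max(16, -14, -49) = 16
G (Max): max(-46, 20, -20) = 20
H (Chance): 1/3·24 + 1/3·46 + 1/3·37 = 35.67
E (Min): min(16, 20, 35.67) = 16
J (Max): max(27, -30, 31) = 31
K (Max): max(7, -5, 43) = 43
L (Max): max(27, -15, -27) = 27
I (Min): min(31, 43, 27) = 27
Root (Max): max(-7, 16, 27) = 27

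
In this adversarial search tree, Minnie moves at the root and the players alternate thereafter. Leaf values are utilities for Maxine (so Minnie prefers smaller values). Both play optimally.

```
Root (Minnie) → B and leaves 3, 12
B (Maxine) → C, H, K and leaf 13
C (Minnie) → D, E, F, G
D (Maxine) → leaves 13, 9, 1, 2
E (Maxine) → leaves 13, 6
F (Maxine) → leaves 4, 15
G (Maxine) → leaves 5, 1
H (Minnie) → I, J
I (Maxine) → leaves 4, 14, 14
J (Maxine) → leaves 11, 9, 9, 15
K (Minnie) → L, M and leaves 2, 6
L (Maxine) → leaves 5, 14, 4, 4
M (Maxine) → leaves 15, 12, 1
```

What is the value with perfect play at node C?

D: max(13, 9, 1, 2) = 13
E: max(13, 6) = 13
F: max(4, 15) = 15
G: max(5, 1) = 5
C: min(13, 13, 15, 5) = 5

5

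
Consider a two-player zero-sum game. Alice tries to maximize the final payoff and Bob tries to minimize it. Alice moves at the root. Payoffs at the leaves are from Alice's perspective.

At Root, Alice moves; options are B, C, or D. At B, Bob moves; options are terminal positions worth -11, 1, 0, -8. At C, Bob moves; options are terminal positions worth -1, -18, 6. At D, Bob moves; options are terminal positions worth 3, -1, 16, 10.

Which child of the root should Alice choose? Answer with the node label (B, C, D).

B (Bob): min(-11, 1, 0, -8) = -11
C (Bob): min(-1, -18, 6) = -18
D (Bob): min(3, -1, 16, 10) = -1
Root (Alice): max(-11, -18, -1) = -1
Alice picks the child with the highest value: D (value -1).

D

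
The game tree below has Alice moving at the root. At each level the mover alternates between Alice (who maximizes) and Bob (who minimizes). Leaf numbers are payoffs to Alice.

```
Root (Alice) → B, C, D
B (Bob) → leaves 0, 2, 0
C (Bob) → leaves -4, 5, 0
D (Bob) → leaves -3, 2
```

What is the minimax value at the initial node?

B (Bob): min(0, 2, 0) = 0
C (Bob): min(-4, 5, 0) = -4
D (Bob): min(-3, 2) = -3
Root (Alice): max(0, -4, -3) = 0

0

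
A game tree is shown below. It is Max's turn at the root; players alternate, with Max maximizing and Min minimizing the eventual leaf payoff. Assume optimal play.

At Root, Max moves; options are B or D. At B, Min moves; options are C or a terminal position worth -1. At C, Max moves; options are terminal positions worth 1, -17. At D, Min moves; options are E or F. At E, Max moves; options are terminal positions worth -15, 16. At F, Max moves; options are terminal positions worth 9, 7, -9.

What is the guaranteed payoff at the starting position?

C (Max): max(1, -17) = 1
B (Min): min(1, -1) = -1
E (Max): max(-15, 16) = 16
F (Max): max(9, 7, -9) = 9
D (Min): min(16, 9) = 9
Root (Max): max(-1, 9) = 9

9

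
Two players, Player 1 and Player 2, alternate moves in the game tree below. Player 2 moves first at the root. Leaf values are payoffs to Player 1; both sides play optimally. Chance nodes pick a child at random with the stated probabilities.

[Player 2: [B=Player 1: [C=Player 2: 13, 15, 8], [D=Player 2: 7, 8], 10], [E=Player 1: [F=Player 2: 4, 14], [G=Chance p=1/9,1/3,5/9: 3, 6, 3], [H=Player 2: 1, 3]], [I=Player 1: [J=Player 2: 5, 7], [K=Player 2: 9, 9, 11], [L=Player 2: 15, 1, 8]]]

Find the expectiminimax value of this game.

4

C (Player 2): min(13, 15, 8) = 8
D (Player 2): min(7, 8) = 7
B (Player 1): max(8, 7, 10) = 10
F (Player 2): min(4, 14) = 4
G (Chance): 1/9·3 + 1/3·6 + 5/9·3 = 4
H (Player 2): min(1, 3) = 1
E (Player 1): max(4, 4, 1) = 4
J (Player 2): min(5, 7) = 5
K (Player 2): min(9, 9, 11) = 9
L (Player 2): min(15, 1, 8) = 1
I (Player 1): max(5, 9, 1) = 9
Root (Player 2): min(10, 4, 9) = 4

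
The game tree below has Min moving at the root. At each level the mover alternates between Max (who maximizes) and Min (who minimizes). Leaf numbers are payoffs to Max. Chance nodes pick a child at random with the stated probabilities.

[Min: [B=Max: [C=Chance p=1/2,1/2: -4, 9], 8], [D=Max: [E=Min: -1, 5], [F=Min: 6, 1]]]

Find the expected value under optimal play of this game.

C (Chance): 1/2·-4 + 1/2·9 = 2.5
B (Max): max(2.5, 8) = 8
E (Min): min(-1, 5) = -1
F (Min): min(6, 1) = 1
D (Max): max(-1, 1) = 1
Root (Min): min(8, 1) = 1

1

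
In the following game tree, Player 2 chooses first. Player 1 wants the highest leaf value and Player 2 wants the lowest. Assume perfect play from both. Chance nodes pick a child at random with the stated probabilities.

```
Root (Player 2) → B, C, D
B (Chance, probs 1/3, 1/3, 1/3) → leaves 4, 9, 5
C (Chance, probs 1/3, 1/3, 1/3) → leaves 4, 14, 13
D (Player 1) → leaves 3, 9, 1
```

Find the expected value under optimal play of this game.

B (Chance): 1/3·4 + 1/3·9 + 1/3·5 = 6
C (Chance): 1/3·4 + 1/3·14 + 1/3·13 = 10.33
D (Player 1): max(3, 9, 1) = 9
Root (Player 2): min(6, 10.33, 9) = 6

6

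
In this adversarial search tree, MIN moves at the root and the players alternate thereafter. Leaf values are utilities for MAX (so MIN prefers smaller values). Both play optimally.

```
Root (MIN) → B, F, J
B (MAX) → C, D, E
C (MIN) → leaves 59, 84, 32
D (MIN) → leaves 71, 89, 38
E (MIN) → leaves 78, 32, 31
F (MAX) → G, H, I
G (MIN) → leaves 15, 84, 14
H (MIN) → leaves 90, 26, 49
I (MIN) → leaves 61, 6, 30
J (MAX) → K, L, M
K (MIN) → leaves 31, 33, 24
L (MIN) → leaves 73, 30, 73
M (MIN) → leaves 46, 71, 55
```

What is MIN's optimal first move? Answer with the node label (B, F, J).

C (MIN): min(59, 84, 32) = 32
D (MIN): min(71, 89, 38) = 38
E (MIN): min(78, 32, 31) = 31
B (MAX): max(32, 38, 31) = 38
G (MIN): min(15, 84, 14) = 14
H (MIN): min(90, 26, 49) = 26
I (MIN): min(61, 6, 30) = 6
F (MAX): max(14, 26, 6) = 26
K (MIN): min(31, 33, 24) = 24
L (MIN): min(73, 30, 73) = 30
M (MIN): min(46, 71, 55) = 46
J (MAX): max(24, 30, 46) = 46
Root (MIN): min(38, 26, 46) = 26
MIN picks the child with the lowest value: F (value 26).

F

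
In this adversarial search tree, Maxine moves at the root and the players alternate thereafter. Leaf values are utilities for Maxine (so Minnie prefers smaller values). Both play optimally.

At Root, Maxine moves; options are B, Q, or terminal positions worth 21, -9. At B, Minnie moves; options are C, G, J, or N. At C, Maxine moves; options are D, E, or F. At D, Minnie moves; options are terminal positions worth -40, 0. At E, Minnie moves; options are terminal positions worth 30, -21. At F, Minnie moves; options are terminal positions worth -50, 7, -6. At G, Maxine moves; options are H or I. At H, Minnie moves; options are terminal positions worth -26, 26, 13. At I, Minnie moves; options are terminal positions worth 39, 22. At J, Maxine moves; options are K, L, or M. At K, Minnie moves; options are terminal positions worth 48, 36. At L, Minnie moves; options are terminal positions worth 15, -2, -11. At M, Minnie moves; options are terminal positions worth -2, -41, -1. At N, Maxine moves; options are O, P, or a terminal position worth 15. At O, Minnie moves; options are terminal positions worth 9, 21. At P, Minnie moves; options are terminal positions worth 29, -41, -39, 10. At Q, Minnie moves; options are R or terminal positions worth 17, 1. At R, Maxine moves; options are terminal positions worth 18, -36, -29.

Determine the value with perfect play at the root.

D (Minnie): min(-40, 0) = -40
E (Minnie): min(30, -21) = -21
F (Minnie): min(-50, 7, -6) = -50
C (Maxine): max(-40, -21, -50) = -21
H (Minnie): min(-26, 26, 13) = -26
I (Minnie): min(39, 22) = 22
G (Maxine): max(-26, 22) = 22
K (Minnie): min(48, 36) = 36
L (Minnie): min(15, -2, -11) = -11
M (Minnie): min(-2, -41, -1) = -41
J (Maxine): max(36, -11, -41) = 36
O (Minnie): min(9, 21) = 9
P (Minnie): min(29, -41, -39, 10) = -41
N (Maxine): max(9, -41, 15) = 15
B (Minnie): min(-21, 22, 36, 15) = -21
R (Maxine): max(18, -36, -29) = 18
Q (Minnie): min(18, 17, 1) = 1
Root (Maxine): max(-21, 1, 21, -9) = 21

21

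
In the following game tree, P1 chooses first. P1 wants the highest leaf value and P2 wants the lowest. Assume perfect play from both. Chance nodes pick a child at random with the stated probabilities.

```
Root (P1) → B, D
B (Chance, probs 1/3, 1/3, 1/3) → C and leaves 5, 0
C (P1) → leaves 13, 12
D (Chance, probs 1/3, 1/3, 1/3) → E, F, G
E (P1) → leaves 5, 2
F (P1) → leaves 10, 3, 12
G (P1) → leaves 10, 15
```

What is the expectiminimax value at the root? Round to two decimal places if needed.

10.67

C (P1): max(13, 12) = 13
B (Chance): 1/3·13 + 1/3·5 + 1/3·0 = 6
E (P1): max(5, 2) = 5
F (P1): max(10, 3, 12) = 12
G (P1): max(10, 15) = 15
D (Chance): 1/3·5 + 1/3·12 + 1/3·15 = 10.67
Root (P1): max(6, 10.67) = 10.67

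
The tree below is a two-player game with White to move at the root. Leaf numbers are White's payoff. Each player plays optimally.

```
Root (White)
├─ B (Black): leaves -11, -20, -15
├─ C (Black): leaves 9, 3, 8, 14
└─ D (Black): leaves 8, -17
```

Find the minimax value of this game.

B (Black): min(-11, -20, -15) = -20
C (Black): min(9, 3, 8, 14) = 3
D (Black): min(8, -17) = -17
Root (White): max(-20, 3, -17) = 3

3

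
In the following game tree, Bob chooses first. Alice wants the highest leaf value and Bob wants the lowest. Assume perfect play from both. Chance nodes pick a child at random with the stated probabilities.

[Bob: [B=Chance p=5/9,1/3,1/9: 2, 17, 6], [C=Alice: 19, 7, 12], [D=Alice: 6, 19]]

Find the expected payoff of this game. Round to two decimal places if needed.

B (Chance): 5/9·2 + 1/3·17 + 1/9·6 = 7.44
C (Alice): max(19, 7, 12) = 19
D (Alice): max(6, 19) = 19
Root (Bob): min(7.44, 19, 19) = 7.44

7.44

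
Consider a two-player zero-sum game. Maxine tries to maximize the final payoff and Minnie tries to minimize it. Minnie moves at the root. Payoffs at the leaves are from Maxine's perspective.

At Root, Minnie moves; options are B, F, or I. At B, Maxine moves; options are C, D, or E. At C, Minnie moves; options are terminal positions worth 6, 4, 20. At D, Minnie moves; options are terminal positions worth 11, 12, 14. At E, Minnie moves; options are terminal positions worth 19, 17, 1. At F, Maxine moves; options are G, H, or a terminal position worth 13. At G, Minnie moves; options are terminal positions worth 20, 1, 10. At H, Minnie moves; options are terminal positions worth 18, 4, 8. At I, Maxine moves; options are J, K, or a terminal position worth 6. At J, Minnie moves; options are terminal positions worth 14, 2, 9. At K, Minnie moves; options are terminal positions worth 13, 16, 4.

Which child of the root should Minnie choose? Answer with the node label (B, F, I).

I

C (Minnie): min(6, 4, 20) = 4
D (Minnie): min(11, 12, 14) = 11
E (Minnie): min(19, 17, 1) = 1
B (Maxine): max(4, 11, 1) = 11
G (Minnie): min(20, 1, 10) = 1
H (Minnie): min(18, 4, 8) = 4
F (Maxine): max(1, 4, 13) = 13
J (Minnie): min(14, 2, 9) = 2
K (Minnie): min(13, 16, 4) = 4
I (Maxine): max(2, 4, 6) = 6
Root (Minnie): min(11, 13, 6) = 6
Minnie picks the child with the lowest value: I (value 6).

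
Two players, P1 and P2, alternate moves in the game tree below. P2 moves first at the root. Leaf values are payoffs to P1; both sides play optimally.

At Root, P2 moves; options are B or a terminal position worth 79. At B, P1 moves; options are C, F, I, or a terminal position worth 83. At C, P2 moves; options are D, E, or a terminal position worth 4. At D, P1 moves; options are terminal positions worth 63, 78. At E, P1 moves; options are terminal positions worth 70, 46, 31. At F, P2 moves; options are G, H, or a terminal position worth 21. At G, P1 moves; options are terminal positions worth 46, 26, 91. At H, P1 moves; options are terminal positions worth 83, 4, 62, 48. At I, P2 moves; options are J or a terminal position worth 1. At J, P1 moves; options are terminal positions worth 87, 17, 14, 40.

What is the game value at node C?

4

D: max(63, 78) = 78
E: max(70, 46, 31) = 70
C: min(78, 70, 4) = 4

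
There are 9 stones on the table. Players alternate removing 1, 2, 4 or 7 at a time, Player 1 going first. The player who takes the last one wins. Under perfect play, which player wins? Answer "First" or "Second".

Second

Compute winning (W) and losing (L) positions by backward induction:
i:   0  1  2  3  4  5  6  7  8  9
     L  W  W  L  W  W  L  W  W  L
Position 9 is L, so the second player wins.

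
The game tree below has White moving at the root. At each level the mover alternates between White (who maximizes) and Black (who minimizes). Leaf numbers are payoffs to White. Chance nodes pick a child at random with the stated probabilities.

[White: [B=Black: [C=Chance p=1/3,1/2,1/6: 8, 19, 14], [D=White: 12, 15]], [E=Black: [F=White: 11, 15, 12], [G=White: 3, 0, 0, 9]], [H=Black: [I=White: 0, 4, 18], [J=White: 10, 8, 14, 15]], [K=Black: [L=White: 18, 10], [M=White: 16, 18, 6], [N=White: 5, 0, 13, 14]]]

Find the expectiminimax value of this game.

15

C (Chance): 1/3·8 + 1/2·19 + 1/6·14 = 14.5
D (White): max(12, 15) = 15
B (Black): min(14.5, 15) = 14.5
F (White): max(11, 15, 12) = 15
G (White): max(3, 0, 0, 9) = 9
E (Black): min(15, 9) = 9
I (White): max(0, 4, 18) = 18
J (White): max(10, 8, 14, 15) = 15
H (Black): min(18, 15) = 15
L (White): max(18, 10) = 18
M (White): max(16, 18, 6) = 18
N (White): max(5, 0, 13, 14) = 14
K (Black): min(18, 18, 14) = 14
Root (White): max(14.5, 9, 15, 14) = 15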